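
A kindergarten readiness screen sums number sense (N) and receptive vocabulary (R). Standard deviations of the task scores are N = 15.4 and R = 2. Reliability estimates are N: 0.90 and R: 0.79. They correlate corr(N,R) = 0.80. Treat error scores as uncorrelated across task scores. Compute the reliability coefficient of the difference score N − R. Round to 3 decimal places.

Var(N−R) = 15.4² + 2² − 2·15.4·2·0.80 = 241.16 − 49.28 = 191.88.
With uncorrelated errors the cross-covariances are all true-score covariance, so they carry over unchanged; only the diagonal terms shrink to ρᵢσᵢ².
True-score variance = [15.4²·0.90 + 2²·0.79] − 49.28 = 216.604 − 49.28 = 167.324.
Reliability = 167.324 / 191.88 = 0.872.

0.872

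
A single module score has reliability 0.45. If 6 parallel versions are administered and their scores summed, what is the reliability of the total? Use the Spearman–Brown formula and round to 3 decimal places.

ρ_k = kρ / (1 + (k−1)ρ) = 6·0.45 / (1 + 5·0.45) = 2.700 / 3.250 = 0.831.

0.831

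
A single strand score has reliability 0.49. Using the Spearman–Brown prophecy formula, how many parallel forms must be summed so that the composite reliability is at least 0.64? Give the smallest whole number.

k ≥ ρ*(1−ρ₁)/(ρ₁(1−ρ*)) = 0.64·0.51 / (0.49·0.36) = 1.850.
Smallest integer k = 2.

2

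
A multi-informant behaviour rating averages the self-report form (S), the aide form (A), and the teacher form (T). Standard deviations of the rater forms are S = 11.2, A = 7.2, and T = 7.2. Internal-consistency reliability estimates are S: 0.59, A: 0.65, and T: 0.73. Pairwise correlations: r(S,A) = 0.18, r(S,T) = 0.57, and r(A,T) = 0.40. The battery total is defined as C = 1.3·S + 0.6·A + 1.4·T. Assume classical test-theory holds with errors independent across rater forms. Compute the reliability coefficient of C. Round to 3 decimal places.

0.783

Var(C) = 1.3²·11.2² + 0.6²·7.2² + 1.4²·7.2² + 2·[0.78·11.2·7.2·0.18 + 1.82·11.2·7.2·0.57 + 0.84·7.2·7.2·0.40] = 332.262 + 224.792 = 557.054.
Because errors are independent across components, Cov(Tᵢ,Tⱼ) = Cov(Xᵢ,Xⱼ); the off-diagonal part of the true-score variance is the same as above.
True-score variance = [1.3²·11.2²·0.59 + 0.6²·7.2²·0.65 + 1.4²·7.2²·0.73] + 224.792 = 211.379 + 224.792 = 436.172.
Reliability = 436.172 / 557.054 = 0.783.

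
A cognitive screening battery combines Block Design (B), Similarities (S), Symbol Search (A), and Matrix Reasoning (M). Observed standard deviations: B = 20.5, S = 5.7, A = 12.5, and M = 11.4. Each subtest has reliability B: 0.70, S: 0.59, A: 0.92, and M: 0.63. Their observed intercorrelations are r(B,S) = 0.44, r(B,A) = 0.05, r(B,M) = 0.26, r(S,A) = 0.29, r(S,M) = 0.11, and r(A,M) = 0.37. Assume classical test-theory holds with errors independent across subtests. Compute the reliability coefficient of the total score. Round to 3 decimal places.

0.826

Var(B+S+A+M) = 20.5² + 5.7² + 12.5² + 11.4² + 2·[20.5·5.7·0.44 + 20.5·12.5·0.05 + 20.5·11.4·0.26 + 5.7·12.5·0.29 + 5.7·11.4·0.11 + 12.5·11.4·0.37] = 738.95 + 411.048 = 1150.
With uncorrelated errors the cross-covariances are all true-score covariance, so they carry over unchanged; only the diagonal terms shrink to ρᵢσᵢ².
True-score variance = [20.5²·0.70 + 5.7²·0.59 + 12.5²·0.92 + 11.4²·0.63] + 411.048 = 538.969 + 411.048 = 950.016.
Reliability = 950.016 / 1150 = 0.826.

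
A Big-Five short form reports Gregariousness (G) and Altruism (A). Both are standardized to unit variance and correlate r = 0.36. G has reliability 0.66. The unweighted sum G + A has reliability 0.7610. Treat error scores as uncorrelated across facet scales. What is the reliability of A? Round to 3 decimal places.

0.690

Var(G+A) = 2 + 2·0.36 = 2.720.
True-score variance = ρ_G + ρ_A + 2·0.36, so 0.7610 = (0.66 + ρ_A + 0.72) / 2.720.
ρ_A = 0.7610·2.720 − 0.66 − 0.72 = 0.690.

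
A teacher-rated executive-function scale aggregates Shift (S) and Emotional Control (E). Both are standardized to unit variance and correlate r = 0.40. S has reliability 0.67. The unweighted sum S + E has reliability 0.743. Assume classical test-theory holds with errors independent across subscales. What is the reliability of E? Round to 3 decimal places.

Var(S+E) = 2 + 2·0.40 = 2.800.
True-score variance = ρ_S + ρ_E + 2·0.40, so 0.743 = (0.67 + ρ_E + 0.80) / 2.800.
ρ_E = 0.743·2.800 − 0.67 − 0.80 = 0.610.

0.610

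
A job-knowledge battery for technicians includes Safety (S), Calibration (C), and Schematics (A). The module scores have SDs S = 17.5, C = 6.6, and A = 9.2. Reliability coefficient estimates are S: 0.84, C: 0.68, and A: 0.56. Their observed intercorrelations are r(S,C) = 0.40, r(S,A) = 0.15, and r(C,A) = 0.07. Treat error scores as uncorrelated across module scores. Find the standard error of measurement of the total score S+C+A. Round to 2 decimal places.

Var(total) = 434.45 + 149.201 = 583.651.
True-score variance = 334.269 + 149.201 = 483.47, so reliability = 0.8284.
Error variance = 583.651 − 483.47 = 100.181; SEM = √100.181 = 10.01.

10.01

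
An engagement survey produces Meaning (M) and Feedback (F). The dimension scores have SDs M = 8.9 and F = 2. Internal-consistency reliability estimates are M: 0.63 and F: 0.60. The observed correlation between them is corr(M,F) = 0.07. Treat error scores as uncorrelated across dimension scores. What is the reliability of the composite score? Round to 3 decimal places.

Var(M+F) = 8.9² + 2² + 2·[8.9·2·0.07] = 83.21 + 2.492 = 85.702.
With uncorrelated errors the cross-covariances are all true-score covariance, so they carry over unchanged; only the diagonal terms shrink to ρᵢσᵢ².
True-score variance = [8.9²·0.63 + 2²·0.60] + 2.492 = 52.3023 + 2.492 = 54.7943.
Reliability = 54.7943 / 85.702 = 0.639.

0.639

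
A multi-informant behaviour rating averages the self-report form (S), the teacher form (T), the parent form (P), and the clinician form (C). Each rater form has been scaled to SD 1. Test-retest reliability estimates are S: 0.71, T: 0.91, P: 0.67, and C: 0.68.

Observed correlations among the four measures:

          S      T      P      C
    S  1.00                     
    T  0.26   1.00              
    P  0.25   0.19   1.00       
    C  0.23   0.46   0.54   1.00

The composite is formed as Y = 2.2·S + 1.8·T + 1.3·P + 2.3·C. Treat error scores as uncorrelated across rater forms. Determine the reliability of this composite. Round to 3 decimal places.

Var(Y) = 2.2² + 1.8² + 1.3² + 2.3² + 2·[3.96·0.26 + 2.86·0.25 + 5.06·0.23 + 2.34·0.19 + 4.14·0.46 + 2.99·0.54] = 15.06 + 13.744 = 28.804.
Because errors are independent across components, Cov(Tᵢ,Tⱼ) = Cov(Xᵢ,Xⱼ); the off-diagonal part of the true-score variance is the same as above.
True-score variance = [2.2²·0.71 + 1.8²·0.91 + 1.3²·0.67 + 2.3²·0.68] + 13.744 = 11.1143 + 13.744 = 24.8583.
Reliability = 24.8583 / 28.804 = 0.863.

0.863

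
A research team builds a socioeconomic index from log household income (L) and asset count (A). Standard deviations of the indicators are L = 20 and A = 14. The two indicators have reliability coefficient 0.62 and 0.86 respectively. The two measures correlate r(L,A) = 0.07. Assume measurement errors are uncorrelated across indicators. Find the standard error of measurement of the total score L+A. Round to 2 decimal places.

13.40

Var(total) = 596 + 39.2 = 635.2.
True-score variance = 416.56 + 39.2 = 455.76, so reliability = 0.7175.
Error variance = 635.2 − 455.76 = 179.44; SEM = √179.44 = 13.40.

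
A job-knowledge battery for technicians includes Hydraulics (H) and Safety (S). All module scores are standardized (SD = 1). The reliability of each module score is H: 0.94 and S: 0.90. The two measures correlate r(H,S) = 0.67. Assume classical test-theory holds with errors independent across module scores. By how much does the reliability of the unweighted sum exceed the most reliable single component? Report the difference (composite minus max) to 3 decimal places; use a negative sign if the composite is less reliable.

Var(sum) = 2 + 1.34 = 3.34; true-score variance = 1.84 + 1.34 = 3.18; composite reliability = 0.9521.
Max component reliability = 0.9400.
Difference = 0.9521 − 0.9400 = 0.012.

0.012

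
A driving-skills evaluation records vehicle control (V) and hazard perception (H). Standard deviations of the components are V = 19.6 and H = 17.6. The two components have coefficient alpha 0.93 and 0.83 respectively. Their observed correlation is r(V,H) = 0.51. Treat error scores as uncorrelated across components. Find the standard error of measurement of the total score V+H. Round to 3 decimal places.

8.919

Var(total) = 693.92 + 351.859 = 1045.78.
True-score variance = 614.37 + 351.859 = 966.229, so reliability = 0.9239.
Error variance = 1045.78 − 966.229 = 79.5504; SEM = √79.5504 = 8.919.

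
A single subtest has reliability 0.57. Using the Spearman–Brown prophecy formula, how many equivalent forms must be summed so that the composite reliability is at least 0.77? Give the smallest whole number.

3

k ≥ ρ*(1−ρ₁)/(ρ₁(1−ρ*)) = 0.77·0.43 / (0.57·0.23) = 2.526.
Smallest integer k = 3.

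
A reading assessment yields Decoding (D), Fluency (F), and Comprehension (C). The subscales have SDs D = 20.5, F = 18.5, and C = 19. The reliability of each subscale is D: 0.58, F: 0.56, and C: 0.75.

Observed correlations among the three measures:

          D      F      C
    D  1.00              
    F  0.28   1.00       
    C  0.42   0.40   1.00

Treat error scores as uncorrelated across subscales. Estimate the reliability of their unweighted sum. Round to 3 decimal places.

0.785

Var(D+F+C) = 20.5² + 18.5² + 19² + 2·[20.5·18.5·0.28 + 20.5·19·0.42 + 18.5·19·0.40] = 1123.5 + 820.76 = 1944.26.
Because errors are independent across components, Cov(Tᵢ,Tⱼ) = Cov(Xᵢ,Xⱼ); the off-diagonal part of the true-score variance is the same as above.
True-score variance = [20.5²·0.58 + 18.5²·0.56 + 19²·0.75] + 820.76 = 706.155 + 820.76 = 1526.91.
Reliability = 1526.91 / 1944.26 = 0.785.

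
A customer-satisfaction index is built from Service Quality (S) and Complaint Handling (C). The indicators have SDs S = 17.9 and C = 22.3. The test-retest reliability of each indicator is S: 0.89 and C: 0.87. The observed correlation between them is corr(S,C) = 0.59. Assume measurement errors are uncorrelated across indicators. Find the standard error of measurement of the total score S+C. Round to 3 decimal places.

9.995

Var(total) = 817.7 + 471.021 = 1288.72.
True-score variance = 717.807 + 471.021 = 1188.83, so reliability = 0.9225.
Error variance = 1288.72 − 1188.83 = 99.8928; SEM = √99.8928 = 9.995.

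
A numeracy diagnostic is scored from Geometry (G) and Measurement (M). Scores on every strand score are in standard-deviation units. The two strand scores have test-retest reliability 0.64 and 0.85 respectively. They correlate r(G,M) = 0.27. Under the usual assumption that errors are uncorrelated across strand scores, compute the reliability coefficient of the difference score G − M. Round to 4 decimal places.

0.6507

Var(G−M) = 1 + 1 − 2·0.27 = 2 − 0.54 = 1.46.
With uncorrelated errors the cross-covariances are all true-score covariance, so they carry over unchanged; only the diagonal terms shrink to ρᵢσᵢ².
True-score variance = [0.64 + 0.85] − 0.54 = 1.49 − 0.54 = 0.95.
Reliability = 0.95 / 1.46 = 0.6507.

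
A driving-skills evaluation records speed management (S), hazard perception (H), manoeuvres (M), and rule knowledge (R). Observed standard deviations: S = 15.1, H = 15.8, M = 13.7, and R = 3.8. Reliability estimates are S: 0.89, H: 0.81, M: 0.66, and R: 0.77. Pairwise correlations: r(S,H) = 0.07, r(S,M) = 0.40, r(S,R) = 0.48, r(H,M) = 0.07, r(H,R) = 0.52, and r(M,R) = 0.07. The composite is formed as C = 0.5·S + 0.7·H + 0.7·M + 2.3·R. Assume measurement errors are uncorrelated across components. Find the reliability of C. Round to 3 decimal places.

0.871

Var(C) = 0.5²·15.1² + 0.7²·15.8² + 0.7²·13.7² + 2.3²·3.8² + 2·[0.35·15.1·15.8·0.07 + 0.35·15.1·13.7·0.40 + 1.15·15.1·3.8·0.48 + 0.49·15.8·13.7·0.07 + 1.61·15.8·3.8·0.52 + 1.61·13.7·3.8·0.07] = 347.682 + 260.076 = 607.758.
With uncorrelated errors the cross-covariances are all true-score covariance, so they carry over unchanged; only the diagonal terms shrink to ρᵢσᵢ².
True-score variance = [0.5²·15.1²·0.89 + 0.7²·15.8²·0.81 + 0.7²·13.7²·0.66 + 2.3²·3.8²·0.77] + 260.076 = 269.332 + 260.076 = 529.408.
Reliability = 529.408 / 607.758 = 0.871.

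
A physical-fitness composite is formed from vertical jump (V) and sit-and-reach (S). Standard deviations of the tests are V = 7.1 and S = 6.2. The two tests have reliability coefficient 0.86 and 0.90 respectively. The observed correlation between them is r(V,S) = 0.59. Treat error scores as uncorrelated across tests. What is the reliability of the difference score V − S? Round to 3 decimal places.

0.705

Var(V−S) = 7.1² + 6.2² − 2·7.1·6.2·0.59 = 88.85 − 51.9436 = 36.9064.
With uncorrelated errors the cross-covariances are all true-score covariance, so they carry over unchanged; only the diagonal terms shrink to ρᵢσᵢ².
True-score variance = [7.1²·0.86 + 6.2²·0.90] − 51.9436 = 77.9486 − 51.9436 = 26.005.
Reliability = 26.005 / 36.9064 = 0.705.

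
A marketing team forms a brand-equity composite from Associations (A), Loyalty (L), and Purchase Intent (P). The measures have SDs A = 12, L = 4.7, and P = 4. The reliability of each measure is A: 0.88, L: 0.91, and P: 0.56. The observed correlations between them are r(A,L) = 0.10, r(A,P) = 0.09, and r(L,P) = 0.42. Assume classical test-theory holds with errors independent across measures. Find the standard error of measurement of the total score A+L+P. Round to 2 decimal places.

Var(total) = 182.09 + 35.712 = 217.802.
True-score variance = 155.782 + 35.712 = 191.494, so reliability = 0.8792.
Error variance = 217.802 − 191.494 = 26.3081; SEM = √26.3081 = 5.13.

5.13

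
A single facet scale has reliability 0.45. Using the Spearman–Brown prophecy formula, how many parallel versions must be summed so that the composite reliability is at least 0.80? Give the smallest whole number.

k ≥ ρ*(1−ρ₁)/(ρ₁(1−ρ*)) = 0.80·0.55 / (0.45·0.20) = 4.889.
Smallest integer k = 5.

5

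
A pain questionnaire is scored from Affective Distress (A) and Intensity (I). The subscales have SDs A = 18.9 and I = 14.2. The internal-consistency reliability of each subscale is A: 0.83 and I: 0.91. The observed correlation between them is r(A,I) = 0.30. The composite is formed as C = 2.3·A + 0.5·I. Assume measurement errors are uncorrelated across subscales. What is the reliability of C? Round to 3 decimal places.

Var(C) = 2.3²·18.9² + 0.5²·14.2² + 2·[1.15·18.9·14.2·0.30] = 1940.05 + 185.182 = 2125.23.
Under uncorrelated errors the observed covariances equal the true-score covariances, so only the own-variance terms attenuate.
True-score variance = [2.3²·18.9²·0.83 + 0.5²·14.2²·0.91] + 185.182 = 1614.28 + 185.182 = 1799.46.
Reliability = 1799.46 / 2125.23 = 0.847.

0.847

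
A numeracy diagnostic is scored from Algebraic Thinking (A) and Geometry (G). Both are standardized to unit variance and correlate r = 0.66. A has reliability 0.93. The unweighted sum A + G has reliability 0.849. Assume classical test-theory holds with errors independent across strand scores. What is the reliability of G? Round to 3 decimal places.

Var(A+G) = 2 + 2·0.66 = 3.320.
True-score variance = ρ_A + ρ_G + 2·0.66, so 0.849 = (0.93 + ρ_G + 1.32) / 3.320.
ρ_G = 0.849·3.320 − 0.93 − 1.32 = 0.569.

0.569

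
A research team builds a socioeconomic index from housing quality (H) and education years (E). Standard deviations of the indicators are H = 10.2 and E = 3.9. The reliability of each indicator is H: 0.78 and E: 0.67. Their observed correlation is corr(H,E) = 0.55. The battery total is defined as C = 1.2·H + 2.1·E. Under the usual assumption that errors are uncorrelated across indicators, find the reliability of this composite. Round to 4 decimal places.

Var(C) = 1.2²·10.2² + 2.1²·3.9² + 2·[2.52·10.2·3.9·0.55] = 216.894 + 110.27 = 327.164.
Under uncorrelated errors the observed covariances equal the true-score covariances, so only the own-variance terms attenuate.
True-score variance = [1.2²·10.2²·0.78 + 2.1²·3.9²·0.67] + 110.27 = 161.799 + 110.27 = 272.069.
Reliability = 272.069 / 327.164 = 0.8316.

0.8316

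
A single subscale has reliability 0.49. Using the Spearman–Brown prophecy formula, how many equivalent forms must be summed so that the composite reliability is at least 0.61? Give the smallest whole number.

k ≥ ρ*(1−ρ₁)/(ρ₁(1−ρ*)) = 0.61·0.51 / (0.49·0.39) = 1.628.
Smallest integer k = 2.

2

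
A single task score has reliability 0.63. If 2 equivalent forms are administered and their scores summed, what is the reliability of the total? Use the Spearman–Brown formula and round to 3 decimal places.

ρ_k = kρ / (1 + (k−1)ρ) = 2·0.63 / (1 + 1·0.63) = 1.260 / 1.630 = 0.773.

0.773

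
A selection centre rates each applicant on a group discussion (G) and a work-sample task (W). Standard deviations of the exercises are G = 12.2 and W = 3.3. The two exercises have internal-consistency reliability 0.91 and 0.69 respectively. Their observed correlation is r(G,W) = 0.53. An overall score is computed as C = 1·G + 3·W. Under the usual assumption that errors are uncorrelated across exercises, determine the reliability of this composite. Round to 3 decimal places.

0.883

Var(C) = 12.2² + 3²·3.3² + 2·[3·12.2·3.3·0.53] = 246.85 + 128.027 = 374.877.
Under uncorrelated errors the observed covariances equal the true-score covariances, so only the own-variance terms attenuate.
True-score variance = [12.2²·0.91 + 3²·3.3²·0.69] + 128.027 = 203.071 + 128.027 = 331.098.
Reliability = 331.098 / 374.877 = 0.883.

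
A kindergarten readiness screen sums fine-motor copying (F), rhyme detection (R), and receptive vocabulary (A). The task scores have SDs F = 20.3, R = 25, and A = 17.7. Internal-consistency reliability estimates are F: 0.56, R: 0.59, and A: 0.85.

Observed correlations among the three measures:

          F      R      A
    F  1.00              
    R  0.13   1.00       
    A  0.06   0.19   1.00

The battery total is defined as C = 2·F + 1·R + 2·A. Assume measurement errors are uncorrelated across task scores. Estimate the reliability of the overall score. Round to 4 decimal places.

0.7280

Var(C) = 2²·20.3² + 25² + 2²·17.7² + 2·[2·20.3·25·0.13 + 4·20.3·17.7·0.06 + 2·25·17.7·0.19] = 3526.52 + 772.669 = 4299.19.
Under uncorrelated errors the observed covariances equal the true-score covariances, so only the own-variance terms attenuate.
True-score variance = [2²·20.3²·0.56 + 25²·0.59 + 2²·17.7²·0.85] + 772.669 = 2357.02 + 772.669 = 3129.69.
Reliability = 3129.69 / 4299.19 = 0.7280.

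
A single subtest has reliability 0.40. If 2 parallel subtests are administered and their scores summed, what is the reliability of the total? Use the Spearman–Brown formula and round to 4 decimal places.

0.5714

ρ_k = kρ / (1 + (k−1)ρ) = 2·0.40 / (1 + 1·0.40) = 0.800 / 1.400 = 0.5714.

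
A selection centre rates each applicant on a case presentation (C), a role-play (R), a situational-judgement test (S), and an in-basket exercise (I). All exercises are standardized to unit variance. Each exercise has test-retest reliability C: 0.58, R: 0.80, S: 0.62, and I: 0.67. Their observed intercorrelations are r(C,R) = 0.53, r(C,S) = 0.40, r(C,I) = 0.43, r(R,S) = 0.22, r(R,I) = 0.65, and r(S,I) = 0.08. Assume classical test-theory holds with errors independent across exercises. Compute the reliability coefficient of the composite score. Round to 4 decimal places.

0.8457

Var(C+R+S+I) = 4 + 2·[0.53 + 0.40 + 0.43 + 0.22 + 0.65 + 0.08] = 4 + 4.62 = 8.62.
With uncorrelated errors the cross-covariances are all true-score covariance, so they carry over unchanged; only the diagonal terms shrink to ρᵢσᵢ².
True-score variance = [0.58 + 0.80 + 0.62 + 0.67] + 4.62 = 2.67 + 4.62 = 7.29.
Reliability = 7.29 / 8.62 = 0.8457.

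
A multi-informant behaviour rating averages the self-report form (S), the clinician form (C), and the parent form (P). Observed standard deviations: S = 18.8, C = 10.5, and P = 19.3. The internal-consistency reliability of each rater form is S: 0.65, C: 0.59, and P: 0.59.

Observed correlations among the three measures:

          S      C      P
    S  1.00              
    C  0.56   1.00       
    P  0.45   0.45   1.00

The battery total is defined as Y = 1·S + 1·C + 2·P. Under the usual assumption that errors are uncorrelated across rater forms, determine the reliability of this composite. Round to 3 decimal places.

Var(Y) = 18.8² + 10.5² + 2²·19.3² + 2·[18.8·10.5·0.56 + 2·18.8·19.3·0.45 + 2·10.5·19.3·0.45] = 1953.65 + 1238.97 = 3192.62.
With uncorrelated errors the cross-covariances are all true-score covariance, so they carry over unchanged; only the diagonal terms shrink to ρᵢσᵢ².
True-score variance = [18.8²·0.65 + 10.5²·0.59 + 2²·19.3²·0.59] + 1238.97 = 1173.86 + 1238.97 = 2412.83.
Reliability = 2412.83 / 3192.62 = 0.756.

0.756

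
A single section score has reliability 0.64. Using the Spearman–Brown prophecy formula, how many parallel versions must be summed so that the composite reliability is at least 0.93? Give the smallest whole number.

k ≥ ρ*(1−ρ₁)/(ρ₁(1−ρ*)) = 0.93·0.36 / (0.64·0.07) = 7.473.
Smallest integer k = 8.

8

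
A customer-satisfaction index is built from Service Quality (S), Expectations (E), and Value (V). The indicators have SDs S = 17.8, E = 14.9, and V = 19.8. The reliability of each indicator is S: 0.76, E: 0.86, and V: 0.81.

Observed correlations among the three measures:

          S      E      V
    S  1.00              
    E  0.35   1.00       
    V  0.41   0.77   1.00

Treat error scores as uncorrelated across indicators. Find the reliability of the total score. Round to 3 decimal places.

Var(S+E+V) = 17.8² + 14.9² + 19.8² + 2·[17.8·14.9·0.35 + 17.8·19.8·0.41 + 14.9·19.8·0.77] = 930.89 + 928.986 = 1859.88.
With uncorrelated errors the cross-covariances are all true-score covariance, so they carry over unchanged; only the diagonal terms shrink to ρᵢσᵢ².
True-score variance = [17.8²·0.76 + 14.9²·0.86 + 19.8²·0.81] + 928.986 = 749.279 + 928.986 = 1678.27.
Reliability = 1678.27 / 1859.88 = 0.902.

0.902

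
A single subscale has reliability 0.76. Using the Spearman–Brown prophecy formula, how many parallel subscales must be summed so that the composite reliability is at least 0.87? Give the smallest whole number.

k ≥ ρ*(1−ρ₁)/(ρ₁(1−ρ*)) = 0.87·0.24 / (0.76·0.13) = 2.113.
Smallest integer k = 3.

3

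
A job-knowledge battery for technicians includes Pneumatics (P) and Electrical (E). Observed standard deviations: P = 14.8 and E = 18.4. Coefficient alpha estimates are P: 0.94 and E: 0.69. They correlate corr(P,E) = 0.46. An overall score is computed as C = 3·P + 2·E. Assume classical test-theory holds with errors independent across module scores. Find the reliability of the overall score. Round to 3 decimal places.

Var(C) = 3²·14.8² + 2²·18.4² + 2·[6·14.8·18.4·0.46] = 3325.6 + 1503.21 = 4828.81.
With uncorrelated errors the cross-covariances are all true-score covariance, so they carry over unchanged; only the diagonal terms shrink to ρᵢσᵢ².
True-score variance = [3²·14.8²·0.94 + 2²·18.4²·0.69] + 1503.21 = 2787.5 + 1503.21 = 4290.71.
Reliability = 4290.71 / 4828.81 = 0.889.

0.889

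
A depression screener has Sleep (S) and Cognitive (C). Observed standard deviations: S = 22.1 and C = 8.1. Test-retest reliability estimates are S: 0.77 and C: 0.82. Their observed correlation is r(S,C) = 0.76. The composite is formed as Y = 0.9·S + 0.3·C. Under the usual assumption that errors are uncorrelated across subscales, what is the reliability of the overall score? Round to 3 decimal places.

Var(Y) = 0.9²·22.1² + 0.3²·8.1² + 2·[0.27·22.1·8.1·0.76] = 401.517 + 73.4657 = 474.983.
Under uncorrelated errors the observed covariances equal the true-score covariances, so only the own-variance terms attenuate.
True-score variance = [0.9²·22.1²·0.77 + 0.3²·8.1²·0.82] + 73.4657 = 309.463 + 73.4657 = 382.929.
Reliability = 382.929 / 474.983 = 0.806.

0.806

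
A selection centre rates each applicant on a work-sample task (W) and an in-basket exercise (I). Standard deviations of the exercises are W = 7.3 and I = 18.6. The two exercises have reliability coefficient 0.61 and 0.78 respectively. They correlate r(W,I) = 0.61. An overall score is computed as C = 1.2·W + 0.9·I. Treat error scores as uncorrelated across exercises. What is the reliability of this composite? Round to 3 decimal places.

Var(C) = 1.2²·7.3² + 0.9²·18.6² + 2·[1.08·7.3·18.6·0.61] = 356.965 + 178.904 = 535.869.
With uncorrelated errors the cross-covariances are all true-score covariance, so they carry over unchanged; only the diagonal terms shrink to ρᵢσᵢ².
True-score variance = [1.2²·7.3²·0.61 + 0.9²·18.6²·0.78] + 178.904 = 265.387 + 178.904 = 444.291.
Reliability = 444.291 / 535.869 = 0.829.

0.829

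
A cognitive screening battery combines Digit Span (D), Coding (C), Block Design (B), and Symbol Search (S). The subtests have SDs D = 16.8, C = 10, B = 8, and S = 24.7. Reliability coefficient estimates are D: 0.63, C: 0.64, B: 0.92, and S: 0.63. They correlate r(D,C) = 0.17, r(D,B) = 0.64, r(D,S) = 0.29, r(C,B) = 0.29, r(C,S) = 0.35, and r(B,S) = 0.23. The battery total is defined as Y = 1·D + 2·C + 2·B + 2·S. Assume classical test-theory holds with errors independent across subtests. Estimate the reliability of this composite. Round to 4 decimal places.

0.7892

Var(Y) = 16.8² + 2²·10² + 2²·8² + 2²·24.7² + 2·[2·16.8·10·0.17 + 2·16.8·8·0.64 + 2·16.8·24.7·0.29 + 4·10·8·0.29 + 4·10·24.7·0.35 + 4·8·24.7·0.23] = 3378.6 + 2180.44 = 5559.04.
Under uncorrelated errors the observed covariances equal the true-score covariances, so only the own-variance terms attenuate.
True-score variance = [16.8²·0.63 + 2²·10²·0.64 + 2²·8²·0.92 + 2²·24.7²·0.63] + 2180.44 = 2206.76 + 2180.44 = 4387.2.
Reliability = 4387.2 / 5559.04 = 0.7892.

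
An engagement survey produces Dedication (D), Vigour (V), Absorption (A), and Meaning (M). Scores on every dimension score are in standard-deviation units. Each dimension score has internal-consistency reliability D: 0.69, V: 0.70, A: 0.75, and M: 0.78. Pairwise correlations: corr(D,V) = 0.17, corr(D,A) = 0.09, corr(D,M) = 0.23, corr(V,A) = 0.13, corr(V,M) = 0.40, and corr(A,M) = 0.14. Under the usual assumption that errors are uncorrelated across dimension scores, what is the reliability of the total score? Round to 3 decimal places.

0.829

Var(D+V+A+M) = 4 + 2·[0.17 + 0.09 + 0.23 + 0.13 + 0.40 + 0.14] = 4 + 2.32 = 6.32.
Because errors are independent across components, Cov(Tᵢ,Tⱼ) = Cov(Xᵢ,Xⱼ); the off-diagonal part of the true-score variance is the same as above.
True-score variance = [0.69 + 0.70 + 0.75 + 0.78] + 2.32 = 2.92 + 2.32 = 5.24.
Reliability = 5.24 / 6.32 = 0.829.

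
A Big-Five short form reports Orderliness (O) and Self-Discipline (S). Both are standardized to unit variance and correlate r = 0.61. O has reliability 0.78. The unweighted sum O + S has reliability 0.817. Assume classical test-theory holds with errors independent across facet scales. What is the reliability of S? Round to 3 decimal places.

0.631

Var(O+S) = 2 + 2·0.61 = 3.220.
True-score variance = ρ_O + ρ_S + 2·0.61, so 0.817 = (0.78 + ρ_S + 1.22) / 3.220.
ρ_S = 0.817·3.220 − 0.78 − 1.22 = 0.631.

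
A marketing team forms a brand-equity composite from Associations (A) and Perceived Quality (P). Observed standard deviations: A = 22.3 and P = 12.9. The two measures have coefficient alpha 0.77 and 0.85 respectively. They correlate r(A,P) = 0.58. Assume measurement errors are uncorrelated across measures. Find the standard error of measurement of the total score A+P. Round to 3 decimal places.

Var(total) = 663.7 + 333.697 = 997.397.
True-score variance = 524.362 + 333.697 = 858.059, so reliability = 0.8603.
Error variance = 997.397 − 858.059 = 139.338; SEM = √139.338 = 11.804.

11.804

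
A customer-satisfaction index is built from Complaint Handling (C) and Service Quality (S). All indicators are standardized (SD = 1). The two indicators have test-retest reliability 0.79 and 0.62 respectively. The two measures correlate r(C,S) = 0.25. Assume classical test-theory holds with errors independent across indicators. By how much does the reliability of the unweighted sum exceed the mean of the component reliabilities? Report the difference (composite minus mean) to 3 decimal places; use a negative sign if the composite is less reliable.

Var(sum) = 2 + 0.5 = 2.5; true-score variance = 1.41 + 0.5 = 1.91; composite reliability = 0.7640.
Mean component reliability = 0.7050.
Difference = 0.7640 − 0.7050 = 0.059.

0.059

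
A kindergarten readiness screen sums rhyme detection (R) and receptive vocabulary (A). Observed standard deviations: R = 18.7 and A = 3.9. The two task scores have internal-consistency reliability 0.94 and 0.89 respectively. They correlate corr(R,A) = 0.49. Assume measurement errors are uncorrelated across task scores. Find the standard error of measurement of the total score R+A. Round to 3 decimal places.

Var(total) = 364.9 + 71.4714 = 436.371.
True-score variance = 342.245 + 71.4714 = 413.717, so reliability = 0.9481.
Error variance = 436.371 − 413.717 = 22.6545; SEM = √22.6545 = 4.760.

4.760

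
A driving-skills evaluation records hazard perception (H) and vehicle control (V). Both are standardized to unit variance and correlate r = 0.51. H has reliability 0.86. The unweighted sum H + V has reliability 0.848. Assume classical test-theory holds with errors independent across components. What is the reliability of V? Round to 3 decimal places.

Var(H+V) = 2 + 2·0.51 = 3.020.
True-score variance = ρ_H + ρ_V + 2·0.51, so 0.848 = (0.86 + ρ_V + 1.02) / 3.020.
ρ_V = 0.848·3.020 − 0.86 − 1.02 = 0.681.

0.681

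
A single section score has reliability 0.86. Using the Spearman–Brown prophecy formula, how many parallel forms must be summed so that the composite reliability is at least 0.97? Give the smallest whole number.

k ≥ ρ*(1−ρ₁)/(ρ₁(1−ρ*)) = 0.97·0.14 / (0.86·0.03) = 5.264.
Smallest integer k = 6.

6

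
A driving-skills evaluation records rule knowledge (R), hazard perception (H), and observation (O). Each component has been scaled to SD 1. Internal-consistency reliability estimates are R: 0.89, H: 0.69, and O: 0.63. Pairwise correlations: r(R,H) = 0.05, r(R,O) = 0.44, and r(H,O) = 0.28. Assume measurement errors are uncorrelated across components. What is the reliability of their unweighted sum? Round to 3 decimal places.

0.826

Var(R+H+O) = 3 + 2·[0.05 + 0.44 + 0.28] = 3 + 1.54 = 4.54.
With uncorrelated errors the cross-covariances are all true-score covariance, so they carry over unchanged; only the diagonal terms shrink to ρᵢσᵢ².
True-score variance = [0.89 + 0.69 + 0.63] + 1.54 = 2.21 + 1.54 = 3.75.
Reliability = 3.75 / 4.54 = 0.826.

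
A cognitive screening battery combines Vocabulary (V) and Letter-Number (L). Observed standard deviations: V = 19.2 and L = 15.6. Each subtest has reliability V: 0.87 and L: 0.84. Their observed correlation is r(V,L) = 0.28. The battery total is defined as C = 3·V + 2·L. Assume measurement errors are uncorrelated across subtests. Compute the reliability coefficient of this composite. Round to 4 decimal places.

Var(C) = 3²·19.2² + 2²·15.6² + 2·[6·19.2·15.6·0.28] = 4291.2 + 1006.39 = 5297.59.
With uncorrelated errors the cross-covariances are all true-score covariance, so they carry over unchanged; only the diagonal terms shrink to ρᵢσᵢ².
True-score variance = [3²·19.2²·0.87 + 2²·15.6²·0.84] + 1006.39 = 3704.14 + 1006.39 = 4710.53.
Reliability = 4710.53 / 5297.59 = 0.8892.

0.8892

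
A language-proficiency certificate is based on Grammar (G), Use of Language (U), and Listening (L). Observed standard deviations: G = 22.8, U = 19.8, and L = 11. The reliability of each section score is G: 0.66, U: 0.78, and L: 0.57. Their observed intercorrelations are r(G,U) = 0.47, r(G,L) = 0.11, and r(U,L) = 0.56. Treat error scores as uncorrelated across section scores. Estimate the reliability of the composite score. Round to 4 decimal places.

Var(G+U+L) = 22.8² + 19.8² + 11² + 2·[22.8·19.8·0.47 + 22.8·11·0.11 + 19.8·11·0.56] = 1032.88 + 723.466 = 1756.35.
With uncorrelated errors the cross-covariances are all true-score covariance, so they carry over unchanged; only the diagonal terms shrink to ρᵢσᵢ².
True-score variance = [22.8²·0.66 + 19.8²·0.78 + 11²·0.57] + 723.466 = 717.856 + 723.466 = 1441.32.
Reliability = 1441.32 / 1756.35 = 0.8206.

0.8206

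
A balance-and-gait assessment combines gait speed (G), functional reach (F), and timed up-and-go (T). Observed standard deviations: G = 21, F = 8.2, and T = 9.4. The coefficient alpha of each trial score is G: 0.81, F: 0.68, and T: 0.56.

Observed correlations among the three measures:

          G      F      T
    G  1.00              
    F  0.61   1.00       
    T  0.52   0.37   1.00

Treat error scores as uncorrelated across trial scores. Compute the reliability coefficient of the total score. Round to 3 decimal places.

0.865

Var(G+F+T) = 21² + 8.2² + 9.4² + 2·[21·8.2·0.61 + 21·9.4·0.52 + 8.2·9.4·0.37] = 596.6 + 472.419 = 1069.02.
Under uncorrelated errors the observed covariances equal the true-score covariances, so only the own-variance terms attenuate.
True-score variance = [21²·0.81 + 8.2²·0.68 + 9.4²·0.56] + 472.419 = 452.415 + 472.419 = 924.834.
Reliability = 924.834 / 1069.02 = 0.865.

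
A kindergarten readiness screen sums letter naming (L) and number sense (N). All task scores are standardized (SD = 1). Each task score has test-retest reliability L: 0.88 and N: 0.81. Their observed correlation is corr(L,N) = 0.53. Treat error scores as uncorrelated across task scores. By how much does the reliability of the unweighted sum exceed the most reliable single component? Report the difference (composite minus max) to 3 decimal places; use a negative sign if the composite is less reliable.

0.019

Var(sum) = 2 + 1.06 = 3.06; true-score variance = 1.69 + 1.06 = 2.75; composite reliability = 0.8987.
Max component reliability = 0.8800.
Difference = 0.8987 − 0.8800 = 0.019.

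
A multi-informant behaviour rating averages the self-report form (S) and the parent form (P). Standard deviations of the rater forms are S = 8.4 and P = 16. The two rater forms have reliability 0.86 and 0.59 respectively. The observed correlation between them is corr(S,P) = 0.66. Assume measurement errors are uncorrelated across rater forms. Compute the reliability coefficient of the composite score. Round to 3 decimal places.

0.772

Var(S+P) = 8.4² + 16² + 2·[8.4·16·0.66] = 326.56 + 177.408 = 503.968.
Because errors are independent across components, Cov(Tᵢ,Tⱼ) = Cov(Xᵢ,Xⱼ); the off-diagonal part of the true-score variance is the same as above.
True-score variance = [8.4²·0.86 + 16²·0.59] + 177.408 = 211.722 + 177.408 = 389.13.
Reliability = 389.13 / 503.968 = 0.772.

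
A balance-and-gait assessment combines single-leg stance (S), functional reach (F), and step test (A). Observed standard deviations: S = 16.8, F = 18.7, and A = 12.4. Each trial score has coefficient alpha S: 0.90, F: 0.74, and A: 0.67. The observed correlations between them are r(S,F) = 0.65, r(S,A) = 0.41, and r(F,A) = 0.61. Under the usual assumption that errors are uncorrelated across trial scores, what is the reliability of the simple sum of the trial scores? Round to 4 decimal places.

0.8969

Var(S+F+A) = 16.8² + 18.7² + 12.4² + 2·[16.8·18.7·0.65 + 16.8·12.4·0.41 + 18.7·12.4·0.61] = 785.69 + 862.124 = 1647.81.
Under uncorrelated errors the observed covariances equal the true-score covariances, so only the own-variance terms attenuate.
True-score variance = [16.8²·0.90 + 18.7²·0.74 + 12.4²·0.67] + 862.124 = 615.806 + 862.124 = 1477.93.
Reliability = 1477.93 / 1647.81 = 0.8969.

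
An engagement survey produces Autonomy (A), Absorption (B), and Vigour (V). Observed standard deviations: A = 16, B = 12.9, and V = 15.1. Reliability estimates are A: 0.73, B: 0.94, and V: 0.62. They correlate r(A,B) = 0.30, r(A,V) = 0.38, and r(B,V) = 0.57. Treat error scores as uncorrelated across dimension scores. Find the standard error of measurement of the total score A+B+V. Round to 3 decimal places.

12.874

Var(total) = 650.42 + 529.517 = 1179.94.
True-score variance = 484.672 + 529.517 = 1014.19, so reliability = 0.8595.
Error variance = 1179.94 − 1014.19 = 165.748; SEM = √165.748 = 12.874.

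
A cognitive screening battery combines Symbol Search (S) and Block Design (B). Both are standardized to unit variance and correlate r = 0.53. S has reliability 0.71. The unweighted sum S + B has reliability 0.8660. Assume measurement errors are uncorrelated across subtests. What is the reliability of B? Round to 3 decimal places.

0.880

Var(S+B) = 2 + 2·0.53 = 3.060.
True-score variance = ρ_S + ρ_B + 2·0.53, so 0.8660 = (0.71 + ρ_B + 1.06) / 3.060.
ρ_B = 0.8660·3.060 − 0.71 − 1.06 = 0.880.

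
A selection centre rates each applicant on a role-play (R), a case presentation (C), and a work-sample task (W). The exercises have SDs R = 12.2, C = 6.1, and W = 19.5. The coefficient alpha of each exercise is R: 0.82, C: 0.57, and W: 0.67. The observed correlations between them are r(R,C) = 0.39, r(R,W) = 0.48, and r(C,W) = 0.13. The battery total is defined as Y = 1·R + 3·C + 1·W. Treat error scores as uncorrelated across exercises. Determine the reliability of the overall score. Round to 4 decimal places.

Var(Y) = 12.2² + 3²·6.1² + 19.5² + 2·[3·12.2·6.1·0.39 + 12.2·19.5·0.48 + 3·6.1·19.5·0.13] = 863.98 + 495.308 = 1359.29.
Because errors are independent across components, Cov(Tᵢ,Tⱼ) = Cov(Xᵢ,Xⱼ); the off-diagonal part of the true-score variance is the same as above.
True-score variance = [12.2²·0.82 + 3²·6.1²·0.57 + 19.5²·0.67] + 495.308 = 567.704 + 495.308 = 1063.01.
Reliability = 1063.01 / 1359.29 = 0.7820.

0.7820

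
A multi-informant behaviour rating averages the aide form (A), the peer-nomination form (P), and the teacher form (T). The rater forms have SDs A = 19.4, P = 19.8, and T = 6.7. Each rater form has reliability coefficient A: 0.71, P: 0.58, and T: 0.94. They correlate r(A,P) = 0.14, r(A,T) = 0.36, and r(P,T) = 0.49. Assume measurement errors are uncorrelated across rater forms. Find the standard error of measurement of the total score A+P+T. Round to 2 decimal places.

Var(total) = 813.29 + 331.146 = 1144.44.
True-score variance = 536.795 + 331.146 = 867.941, so reliability = 0.7584.
Error variance = 1144.44 − 867.941 = 276.495; SEM = √276.495 = 16.63.

16.63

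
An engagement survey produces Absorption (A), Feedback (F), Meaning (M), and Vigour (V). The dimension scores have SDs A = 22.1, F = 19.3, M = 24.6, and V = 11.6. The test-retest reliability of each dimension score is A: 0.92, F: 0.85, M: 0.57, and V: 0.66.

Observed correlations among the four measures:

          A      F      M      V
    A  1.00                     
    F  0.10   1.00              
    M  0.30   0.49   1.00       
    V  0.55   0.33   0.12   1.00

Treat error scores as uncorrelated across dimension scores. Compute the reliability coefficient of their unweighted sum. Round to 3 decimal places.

0.865

Var(A+F+M+V) = 22.1² + 19.3² + 24.6² + 11.6² + 2·[22.1·19.3·0.10 + 22.1·24.6·0.30 + 22.1·11.6·0.55 + 19.3·24.6·0.49 + 19.3·11.6·0.33 + 24.6·11.6·0.12] = 1600.62 + 1375.03 = 2975.65.
Because errors are independent across components, Cov(Tᵢ,Tⱼ) = Cov(Xᵢ,Xⱼ); the off-diagonal part of the true-score variance is the same as above.
True-score variance = [22.1²·0.92 + 19.3²·0.85 + 24.6²·0.57 + 11.6²·0.66] + 1375.03 = 1199.7 + 1375.03 = 2574.73.
Reliability = 2574.73 / 2975.65 = 0.865.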